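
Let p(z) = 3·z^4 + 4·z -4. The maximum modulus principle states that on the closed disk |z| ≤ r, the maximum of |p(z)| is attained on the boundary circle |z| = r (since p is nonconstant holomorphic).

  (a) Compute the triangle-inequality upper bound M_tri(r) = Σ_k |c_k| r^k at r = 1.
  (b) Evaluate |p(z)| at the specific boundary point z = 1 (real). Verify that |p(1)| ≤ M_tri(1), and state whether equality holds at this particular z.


Coefficients: c_0 = -4, c_1 = 4, c_2 = 0, c_3 = 0, c_4 = 3. Radius r = 1.
Part (a). Triangle bound: M_tri(r) = Σ_k |c_k| r^k
  = |-4|·1^0 + |4|·1^1 + |0|·1^2 + |0|·1^3 + |3|·1^4
  = 4 + 4 + 0 + 0 + 3 = 11.
This bounds M(r) := max_{|z|=r} |p(z)| from above; equality holds iff all terms c_k z^k can be made to align in phase at a single z on |z|=r.
Part (b). At z = 1 (real, on the circle |z| = r):
  p(1) = (-4)·1^0 + (4)·1^1 + (0)·1^2 + (0)·1^3 + (3)·1^4 = 3.
  |p(1)| = 3.
Check: |p(1)| = 3 ≤ 11 = M_tri(1). ✓ Equality does not hold at z = 1 (the coefficients have mixed signs, so the terms do not all align in phase there).

M_tri(1) = 11; |p(1)| = 3; equality at z=1: no.


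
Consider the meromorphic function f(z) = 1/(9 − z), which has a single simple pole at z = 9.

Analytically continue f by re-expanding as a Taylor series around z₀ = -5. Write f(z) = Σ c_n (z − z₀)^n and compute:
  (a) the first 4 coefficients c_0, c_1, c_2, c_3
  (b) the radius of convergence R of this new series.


Let w = z − z₀, so z = z₀ + w.
Then 9 − z = 9 − (z₀ + w) = (9 − z₀) − w = 14 − w.
f(z) = 1/(14 − w) = (1/(14)) · 1/(1 − w/(14)) = Σ_{n≥0} w^n / (14)^(n+1).
So c_n = 1/(14)^(n+1):
  c_0 = 1/(14)^1 = 1/14.
  c_1 = 1/(14)^2 = 1/196.
  c_2 = 1/(14)^3 = 1/2744.
  c_3 = 1/(14)^4 = 1/38416.
The series is valid for |w/d| < 1, i.e. |z − z₀| < |d|.
Radius of convergence: R = |9 − z₀| = |14| = 14 (distance from z₀ to the singularity z = 9).

c_0 = 1/14, c_1 = 1/196, c_2 = 1/2744, c_3 = 1/38416; R = 14.


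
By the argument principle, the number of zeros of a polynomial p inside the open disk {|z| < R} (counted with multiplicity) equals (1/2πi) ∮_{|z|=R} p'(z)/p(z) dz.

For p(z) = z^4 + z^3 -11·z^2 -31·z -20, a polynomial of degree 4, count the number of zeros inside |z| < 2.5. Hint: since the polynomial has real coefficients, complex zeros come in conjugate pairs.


The zeros of p are: 4, (-2 + 1i), (-2 - 1i), -1.
Their magnitudes are: 4, 2.236, 2.236, 1.
Zeros with |z| < R = 2.5: (-2 + 1i), (-2 - 1i), -1.
Count = 3.
By the argument principle, (1/2πi) ∮_{|z|=R} p'(z)/p(z) dz equals exactly this count.

Number of zeros inside |z| < 2.5: 3.


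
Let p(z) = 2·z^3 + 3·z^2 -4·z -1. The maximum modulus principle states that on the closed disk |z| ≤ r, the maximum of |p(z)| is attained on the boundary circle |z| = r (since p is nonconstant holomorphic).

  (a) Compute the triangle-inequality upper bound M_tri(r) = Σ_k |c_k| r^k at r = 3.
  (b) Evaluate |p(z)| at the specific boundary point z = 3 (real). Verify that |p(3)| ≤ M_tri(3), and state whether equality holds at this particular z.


Coefficients: c_0 = -1, c_1 = -4, c_2 = 3, c_3 = 2. Radius r = 3.
Part (a). Triangle bound: M_tri(r) = Σ_k |c_k| r^k
  = |-1|·3^0 + |-4|·3^1 + |3|·3^2 + |2|·3^3
  = 1 + 12 + 27 + 54 = 94.
This bounds M(r) := max_{|z|=r} |p(z)| from above; equality holds iff all terms c_k z^k can be made to align in phase at a single z on |z|=r.
Part (b). At z = 3 (real, on the circle |z| = r):
  p(3) = (-1)·3^0 + (-4)·3^1 + (3)·3^2 + (2)·3^3 = 68.
  |p(3)| = 68.
Check: |p(3)| = 68 ≤ 94 = M_tri(3). ✓ Equality does not hold at z = 3 (the coefficients have mixed signs, so the terms do not all align in phase there).

M_tri(3) = 94; |p(3)| = 68; equality at z=3: no.


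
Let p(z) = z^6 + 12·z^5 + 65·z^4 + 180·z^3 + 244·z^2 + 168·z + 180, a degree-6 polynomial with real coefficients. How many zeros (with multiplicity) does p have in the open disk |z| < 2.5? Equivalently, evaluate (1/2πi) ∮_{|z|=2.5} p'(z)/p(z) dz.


The zeros of p are: (-3 + 3i), (-3 - 3i), (-3 + 1i), (-3 - 1i), (0 + 1i), (0 - 1i).
Their magnitudes are: 4.243, 4.243, 3.162, 3.162, 1, 1.
Zeros with |z| < R = 2.5: (0 + 1i), (0 - 1i).
Count = 2.
By the argument principle, (1/2πi) ∮_{|z|=R} p'(z)/p(z) dz equals exactly this count.

Number of zeros inside |z| < 2.5: 2.


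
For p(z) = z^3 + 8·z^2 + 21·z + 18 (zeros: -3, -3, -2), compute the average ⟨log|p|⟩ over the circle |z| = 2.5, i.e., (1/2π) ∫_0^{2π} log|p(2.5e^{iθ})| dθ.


Zeros: -3, -3, -2; r = 2.5.
Inside |z| < r: -2. Outside (|z| ≥ r): -3, -3.
p(0) = 18, so log|p(0)| = log(18) = 2.8904.
Apply Jensen: I(r) = log|p(0)| + Σ_k log(r/|z_k|), summed over zeros inside |z| < r.
  log(r/|z_k|) for z_k = -2: log(2.5/2) = 0.2231
  Outside zeros (-3, -3) contribute nothing to the Jensen sum.
Sum over inside zeros: 0.2231.
I(r) = log|p(0)| + (inside sum) = 2.8904 + 0.2231 = 3.1135.
Note: since some zeros are outside |z| ≤ r, the simplified n·log(r) form does NOT apply — only the inside zeros contribute.

I(r) ≈ 3.1135.


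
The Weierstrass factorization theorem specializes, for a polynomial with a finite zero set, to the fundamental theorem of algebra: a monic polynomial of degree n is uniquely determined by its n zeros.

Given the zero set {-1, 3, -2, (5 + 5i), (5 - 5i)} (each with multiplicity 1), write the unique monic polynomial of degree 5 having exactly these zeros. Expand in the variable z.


The polynomial is p(z) = ∏_{α ∈ S} (z − α), where S = {-1, 3, -2, (5 + 5i), (5 - 5i)}.
Expanding the product yields: p(z) = z^5 -10·z^4 + 43·z^3 + 64·z^2 -290·z -300.
Note conjugate pairs combine to real quadratics: (z − (5+5i))(z − (5−5i)) = z² − 10z + 50.
The resulting polynomial has degree 5 and real coefficients as required.

p(z) = z^5 -10·z^4 + 43·z^3 + 64·z^2 -290·z -300.


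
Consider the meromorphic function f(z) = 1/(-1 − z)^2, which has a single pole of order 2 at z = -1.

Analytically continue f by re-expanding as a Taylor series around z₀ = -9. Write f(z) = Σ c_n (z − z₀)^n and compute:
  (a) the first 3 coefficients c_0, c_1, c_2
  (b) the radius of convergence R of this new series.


Let w = z − z₀, so z = z₀ + w.
Then -1 − z = -1 − (z₀ + w) = (-1 − z₀) − w = 8 − w.
f(z) = 1/(8 − w)^2 = (1/(8)^2) · (1 − w/(8))^{−2}.
By the binomial series (1−u)^{−2} = Σ_{n≥0} C(n+1, 1) u^n for |u|<1, with u = w/(8):
  c_n = C(n+1, 1) / (8)^(n+2).
  c_0 = 1/(8)^2 = 1/64.
  c_1 = 2/(8)^3 = 1/256.
  c_2 = 3/(8)^4 = 3/4096.
The series is valid for |w/d| < 1, i.e. |z − z₀| < |d|.
Radius of convergence: R = |-1 − z₀| = |8| = 8 (distance from z₀ to the singularity z = -1).

c_0 = 1/64, c_1 = 1/256, c_2 = 3/4096; R = 8.


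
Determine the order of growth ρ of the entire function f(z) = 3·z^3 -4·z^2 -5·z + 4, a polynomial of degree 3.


|f(z)| ≤ Σ|c_k|·r^k = O(r^3) as r → ∞. Polynomial growth is O(e^{r^ε}) for every ε > 0 (since r^3/e^{r^ε} → 0), so ρ ≤ ε for all ε > 0, i.e. ρ = 0. Every nonconstant polynomial has order 0.
Therefore ρ = 0.

Order ρ = 0.


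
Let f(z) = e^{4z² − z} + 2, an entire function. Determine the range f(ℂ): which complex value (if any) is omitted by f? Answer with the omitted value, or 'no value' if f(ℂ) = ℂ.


Little Picard bounds the complement of f(ℂ) to at most one point.
The exponent g(z) = 4z² − z is a nonconstant polynomial, hence surjective onto ℂ. So e^{g(z)} takes every value in {e^w : w ∈ ℂ} = ℂ ∖ {0}. Adding 2 shifts the range to ℂ ∖ {2}. f omits exactly 2.

Omitted value: 2.


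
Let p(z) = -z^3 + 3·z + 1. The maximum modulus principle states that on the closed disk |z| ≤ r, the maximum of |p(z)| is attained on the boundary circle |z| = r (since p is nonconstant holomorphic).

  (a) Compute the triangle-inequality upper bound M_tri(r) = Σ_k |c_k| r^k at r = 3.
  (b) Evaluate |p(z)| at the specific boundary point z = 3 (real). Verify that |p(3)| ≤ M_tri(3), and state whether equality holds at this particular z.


Coefficients: c_0 = 1, c_1 = 3, c_2 = 0, c_3 = -1. Radius r = 3.
Part (a). Triangle bound: M_tri(r) = Σ_k |c_k| r^k
  = |1|·3^0 + |3|·3^1 + |0|·3^2 + |-1|·3^3
  = 1 + 9 + 0 + 27 = 37.
This bounds M(r) := max_{|z|=r} |p(z)| from above; equality holds iff all terms c_k z^k can be made to align in phase at a single z on |z|=r.
Part (b). At z = 3 (real, on the circle |z| = r):
  p(3) = (1)·3^0 + (3)·3^1 + (0)·3^2 + (-1)·3^3 = -17.
  |p(3)| = 17.
Check: |p(3)| = 17 ≤ 37 = M_tri(3). ✓ Equality does not hold at z = 3 (the coefficients have mixed signs, so the terms do not all align in phase there).

M_tri(3) = 37; |p(3)| = 17; equality at z=3: no.


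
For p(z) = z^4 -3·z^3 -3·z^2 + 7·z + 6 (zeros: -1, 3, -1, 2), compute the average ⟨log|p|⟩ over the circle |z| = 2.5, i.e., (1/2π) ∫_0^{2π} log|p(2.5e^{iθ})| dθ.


Zeros: -1, -1, 2, 3; r = 2.5.
Inside |z| < r: -1, -1, 2. Outside (|z| ≥ r): 3.
p(0) = 6, so log|p(0)| = log(6) = 1.7918.
Apply Jensen: I(r) = log|p(0)| + Σ_k log(r/|z_k|), summed over zeros inside |z| < r.
  log(r/|z_k|) for z_k = -1: log(2.5/1) = 0.9163
  log(r/|z_k|) for z_k = -1: log(2.5/1) = 0.9163
  log(r/|z_k|) for z_k = 2: log(2.5/2) = 0.2231
  Outside zeros (3) contribute nothing to the Jensen sum.
Sum over inside zeros: 2.0557.
I(r) = log|p(0)| + (inside sum) = 1.7918 + 2.0557 = 3.8475.
Note: since some zeros are outside |z| ≤ r, the simplified n·log(r) form does NOT apply — only the inside zeros contribute.

I(r) ≈ 3.8475.


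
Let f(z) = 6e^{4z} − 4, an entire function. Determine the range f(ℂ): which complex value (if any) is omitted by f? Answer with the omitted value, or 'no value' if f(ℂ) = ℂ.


Little Picard bounds the complement of f(ℂ) to at most one point.
e^{4z} is never zero on ℂ, so 6·e^{4z} takes every value in ℂ ∖ {0}. Adding -4 shifts the range to ℂ ∖ {-4}. Thus f omits exactly the value -4.

Omitted value: -4.


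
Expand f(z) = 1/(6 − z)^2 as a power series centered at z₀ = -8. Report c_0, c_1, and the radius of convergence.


Let w = z − z₀, so z = z₀ + w.
Then 6 − z = 6 − (z₀ + w) = (6 − z₀) − w = 14 − w.
f(z) = 1/(14 − w)^2 = (1/(14)^2) · (1 − w/(14))^{−2}.
By the binomial series (1−u)^{−2} = Σ_{n≥0} C(n+1, 1) u^n for |u|<1, with u = w/(14):
  c_n = C(n+1, 1) / (14)^(n+2).
  c_0 = 1/(14)^2 = 1/196.
  c_1 = 2/(14)^3 = 1/1372.
The series is valid for |w/d| < 1, i.e. |z − z₀| < |d|.
Radius of convergence: R = |6 − z₀| = |14| = 14 (distance from z₀ to the singularity z = 6).

c_0 = 1/196, c_1 = 1/1372; R = 14.


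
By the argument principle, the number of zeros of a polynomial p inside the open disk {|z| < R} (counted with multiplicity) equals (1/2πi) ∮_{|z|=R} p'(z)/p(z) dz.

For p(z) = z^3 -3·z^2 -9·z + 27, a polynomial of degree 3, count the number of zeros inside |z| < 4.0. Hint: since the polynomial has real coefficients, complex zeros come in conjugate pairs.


The zeros of p are: 3, 3, -3.
Their magnitudes are: 3, 3, 3.
Zeros with |z| < R = 4.0: 3, 3, -3.
Count = 3.
By the argument principle, (1/2πi) ∮_{|z|=R} p'(z)/p(z) dz equals exactly this count.

Number of zeros inside |z| < 4.0: 3.


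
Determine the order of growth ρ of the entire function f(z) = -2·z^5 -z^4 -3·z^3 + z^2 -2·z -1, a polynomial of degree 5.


|f(z)| ≤ Σ|c_k|·r^k = O(r^5) as r → ∞. Polynomial growth is O(e^{r^ε}) for every ε > 0 (since r^5/e^{r^ε} → 0), so ρ ≤ ε for all ε > 0, i.e. ρ = 0. Every nonconstant polynomial has order 0.
Therefore ρ = 0.

Order ρ = 0.


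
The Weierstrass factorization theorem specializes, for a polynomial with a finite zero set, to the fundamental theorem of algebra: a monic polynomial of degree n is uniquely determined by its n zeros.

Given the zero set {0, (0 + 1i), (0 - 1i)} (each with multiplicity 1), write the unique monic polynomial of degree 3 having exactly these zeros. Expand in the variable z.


The polynomial is p(z) = ∏_{α ∈ S} (z − α), where S = {0, (0 + 1i), (0 - 1i)}.
Expanding the product yields: p(z) = z^3 + z.
Note conjugate pairs combine to real quadratics: (z − (0+1i))(z − (0−1i)) = z² + 1.
The resulting polynomial has degree 3 and real coefficients as required.

p(z) = z^3 + z.


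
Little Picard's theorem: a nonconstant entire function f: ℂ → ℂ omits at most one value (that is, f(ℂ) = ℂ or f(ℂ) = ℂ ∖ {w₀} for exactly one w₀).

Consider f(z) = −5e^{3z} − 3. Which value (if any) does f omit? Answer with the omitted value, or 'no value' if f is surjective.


Little Picard bounds the complement of f(ℂ) to at most one point.
e^{3z} is never zero on ℂ, so -5·e^{3z} takes every value in ℂ ∖ {0}. Adding -3 shifts the range to ℂ ∖ {-3}. Thus f omits exactly the value -3.

Omitted value: -3.


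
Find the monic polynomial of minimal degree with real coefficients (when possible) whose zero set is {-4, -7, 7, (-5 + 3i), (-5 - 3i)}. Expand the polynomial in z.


The polynomial is p(z) = ∏_{α ∈ S} (z − α), where S = {-4, -7, 7, (-5 + 3i), (-5 - 3i)}.
Expanding the product yields: p(z) = z^5 + 14·z^4 + 25·z^3 -550·z^2 -3626·z -6664.
Note conjugate pairs combine to real quadratics: (z − (-5+3i))(z − (-5−3i)) = z² + 10z + 34.
The resulting polynomial has degree 5 and real coefficients as required.

p(z) = z^5 + 14·z^4 + 25·z^3 -550·z^2 -3626·z -6664.


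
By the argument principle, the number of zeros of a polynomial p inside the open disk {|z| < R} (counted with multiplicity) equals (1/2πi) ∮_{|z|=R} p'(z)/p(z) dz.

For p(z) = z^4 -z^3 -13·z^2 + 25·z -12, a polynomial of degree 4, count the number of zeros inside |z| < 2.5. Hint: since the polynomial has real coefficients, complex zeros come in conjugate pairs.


The zeros of p are: 1, -4, 1, 3.
Their magnitudes are: 1, 4, 1, 3.
Zeros with |z| < R = 2.5: 1, 1.
Count = 2.
By the argument principle, (1/2πi) ∮_{|z|=R} p'(z)/p(z) dz equals exactly this count.

Number of zeros inside |z| < 2.5: 2.


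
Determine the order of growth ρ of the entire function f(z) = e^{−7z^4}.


|e^{−7z^4}| = e^{Re(-7·z^4) + 0} ≤ e^{7|z|^4 + 0} = e^{7r^4 + 0} on |z| = r, so ρ ≤ 4. Choosing z on |z|=r so that -7·z^4 is real positive (always possible by picking arg z appropriately) gives |f(z)| = e^{7r^4 + 0}, matching the bound. The additive constant 0 does not affect log log M(r) ~ 4·log r. Hence ρ = 4.
Therefore ρ = 4.

Order ρ = 4.


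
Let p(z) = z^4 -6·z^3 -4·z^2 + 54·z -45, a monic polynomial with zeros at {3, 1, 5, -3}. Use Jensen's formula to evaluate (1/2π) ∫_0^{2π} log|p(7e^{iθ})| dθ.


Zeros: -3, 1, 3, 5; r = 7.
Inside |z| < r: -3, 1, 3, 5. Outside (|z| ≥ r): ∅.
p(0) = -45, so log|p(0)| = log(45) = 3.8067.
Apply Jensen: I(r) = log|p(0)| + Σ_k log(r/|z_k|), summed over zeros inside |z| < r.
  log(r/|z_k|) for z_k = 3: log(7/3) = 0.8473
  log(r/|z_k|) for z_k = 1: log(7/1) = 1.9459
  log(r/|z_k|) for z_k = 5: log(7/5) = 0.3365
  log(r/|z_k|) for z_k = -3: log(7/3) = 0.8473
Sum over inside zeros: 3.9770.
I(r) = log|p(0)| + (inside sum) = 3.8067 + 3.9770 = 7.7836.
Closed form (all zeros inside, monic): I(r) = n·log(r) = 4·log(7) = 7.7836. ✓

I(r) ≈ 7.7836.


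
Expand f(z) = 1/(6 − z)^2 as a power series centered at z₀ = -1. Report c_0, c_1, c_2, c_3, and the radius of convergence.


Let w = z − z₀, so z = z₀ + w.
Then 6 − z = 6 − (z₀ + w) = (6 − z₀) − w = 7 − w.
f(z) = 1/(7 − w)^2 = (1/(7)^2) · (1 − w/(7))^{−2}.
By the binomial series (1−u)^{−2} = Σ_{n≥0} C(n+1, 1) u^n for |u|<1, with u = w/(7):
  c_n = C(n+1, 1) / (7)^(n+2).
  c_0 = 1/(7)^2 = 1/49.
  c_1 = 2/(7)^3 = 2/343.
  c_2 = 3/(7)^4 = 3/2401.
  c_3 = 4/(7)^5 = 4/16807.
The series is valid for |w/d| < 1, i.e. |z − z₀| < |d|.
Radius of convergence: R = |6 − z₀| = |7| = 7 (distance from z₀ to the singularity z = 6).

c_0 = 1/49, c_1 = 2/343, c_2 = 3/2401, c_3 = 4/16807; R = 7.


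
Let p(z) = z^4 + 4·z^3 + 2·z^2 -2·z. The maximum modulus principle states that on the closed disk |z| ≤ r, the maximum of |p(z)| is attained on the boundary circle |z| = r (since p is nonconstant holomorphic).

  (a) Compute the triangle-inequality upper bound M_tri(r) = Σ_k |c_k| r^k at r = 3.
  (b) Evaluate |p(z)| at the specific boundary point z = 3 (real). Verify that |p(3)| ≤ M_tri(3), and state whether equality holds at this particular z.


Coefficients: c_0 = 0, c_1 = -2, c_2 = 2, c_3 = 4, c_4 = 1. Radius r = 3.
Part (a). Triangle bound: M_tri(r) = Σ_k |c_k| r^k
  = |0|·3^0 + |-2|·3^1 + |2|·3^2 + |4|·3^3 + |1|·3^4
  = 0 + 6 + 18 + 108 + 81 = 213.
This bounds M(r) := max_{|z|=r} |p(z)| from above; equality holds iff all terms c_k z^k can be made to align in phase at a single z on |z|=r.
Part (b). At z = 3 (real, on the circle |z| = r):
  p(3) = (0)·3^0 + (-2)·3^1 + (2)·3^2 + (4)·3^3 + (1)·3^4 = 201.
  |p(3)| = 201.
Check: |p(3)| = 201 ≤ 213 = M_tri(3). ✓ Equality does not hold at z = 3 (the coefficients have mixed signs, so the terms do not all align in phase there).

M_tri(3) = 213; |p(3)| = 201; equality at z=3: no.


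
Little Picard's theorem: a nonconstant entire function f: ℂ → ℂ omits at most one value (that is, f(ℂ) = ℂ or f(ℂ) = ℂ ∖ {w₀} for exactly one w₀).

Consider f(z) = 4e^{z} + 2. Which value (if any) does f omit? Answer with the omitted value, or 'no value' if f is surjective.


Little Picard bounds the complement of f(ℂ) to at most one point.
e^{z} is never zero on ℂ, so 4·e^{z} takes every value in ℂ ∖ {0}. Adding 2 shifts the range to ℂ ∖ {2}. Thus f omits exactly the value 2.

Omitted value: 2.


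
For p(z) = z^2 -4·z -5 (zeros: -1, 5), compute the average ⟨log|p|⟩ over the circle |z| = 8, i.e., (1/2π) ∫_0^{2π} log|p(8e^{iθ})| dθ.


Zeros: -1, 5; r = 8.
Inside |z| < r: -1, 5. Outside (|z| ≥ r): ∅.
p(0) = -5, so log|p(0)| = log(5) = 1.6094.
Apply Jensen: I(r) = log|p(0)| + Σ_k log(r/|z_k|), summed over zeros inside |z| < r.
  log(r/|z_k|) for z_k = -1: log(8/1) = 2.0794
  log(r/|z_k|) for z_k = 5: log(8/5) = 0.4700
Sum over inside zeros: 2.5494.
I(r) = log|p(0)| + (inside sum) = 1.6094 + 2.5494 = 4.1589.
Closed form (all zeros inside, monic): I(r) = n·log(r) = 2·log(8) = 4.1589. ✓

I(r) ≈ 4.1589.


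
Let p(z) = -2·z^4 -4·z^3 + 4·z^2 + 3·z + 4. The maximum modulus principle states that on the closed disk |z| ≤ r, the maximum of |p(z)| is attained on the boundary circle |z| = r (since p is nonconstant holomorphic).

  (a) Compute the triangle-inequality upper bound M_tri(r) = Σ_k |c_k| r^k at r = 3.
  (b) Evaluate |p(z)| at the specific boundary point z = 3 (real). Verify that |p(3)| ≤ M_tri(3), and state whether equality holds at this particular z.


Coefficients: c_0 = 4, c_1 = 3, c_2 = 4, c_3 = -4, c_4 = -2. Radius r = 3.
Part (a). Triangle bound: M_tri(r) = Σ_k |c_k| r^k
  = |4|·3^0 + |3|·3^1 + |4|·3^2 + |-4|·3^3 + |-2|·3^4
  = 4 + 9 + 36 + 108 + 162 = 319.
This bounds M(r) := max_{|z|=r} |p(z)| from above; equality holds iff all terms c_k z^k can be made to align in phase at a single z on |z|=r.
Part (b). At z = 3 (real, on the circle |z| = r):
  p(3) = (4)·3^0 + (3)·3^1 + (4)·3^2 + (-4)·3^3 + (-2)·3^4 = -221.
  |p(3)| = 221.
Check: |p(3)| = 221 ≤ 319 = M_tri(3). ✓ Equality does not hold at z = 3 (the coefficients have mixed signs, so the terms do not all align in phase there).

M_tri(3) = 319; |p(3)| = 221; equality at z=3: no.


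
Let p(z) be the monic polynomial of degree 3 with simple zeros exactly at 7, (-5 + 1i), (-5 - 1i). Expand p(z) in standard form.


The polynomial is p(z) = ∏_{α ∈ S} (z − α), where S = {7, (-5 + 1i), (-5 - 1i)}.
Expanding the product yields: p(z) = z^3 + 3·z^2 -44·z -182.
Note conjugate pairs combine to real quadratics: (z − (-5+1i))(z − (-5−1i)) = z² + 10z + 26.
The resulting polynomial has degree 3 and real coefficients as required.

p(z) = z^3 + 3·z^2 -44·z -182.


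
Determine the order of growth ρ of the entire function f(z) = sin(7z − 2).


sin(w) is a linear combination of e^{iw} and e^{−iw} (or e^w, e^{−w} in the hyperbolic case), so |sin(w)| ≤ e^{|w|}. With w = 7z − 2, |w| ≤ 7|z| + 2 = 7r + 2 on |z| = r, giving M(r) ≤ e^{7r + 2}, so ρ ≤ 1. On a suitable ray (z = it for sin/cos; z = t for sinh/cosh, t real → ∞), |sin(7z − 2)| grows like e^{7|t|}/2, so ρ ≥ 1. Hence ρ = 1.
Therefore ρ = 1.

Order ρ = 1.


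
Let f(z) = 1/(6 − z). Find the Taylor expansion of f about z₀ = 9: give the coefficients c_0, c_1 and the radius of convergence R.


Let w = z − z₀, so z = z₀ + w.
Then 6 − z = 6 − (z₀ + w) = (6 − z₀) − w = -3 − w.
f(z) = 1/(-3 − w) = (1/(-3)) · 1/(1 − w/(-3)) = Σ_{n≥0} w^n / (-3)^(n+1).
So c_n = 1/(-3)^(n+1):
  c_0 = 1/(-3)^1 = -1/3.
  c_1 = 1/(-3)^2 = 1/9.
The series is valid for |w/d| < 1, i.e. |z − z₀| < |d|.
Radius of convergence: R = |6 − z₀| = |-3| = 3 (distance from z₀ to the singularity z = 6).

c_0 = -1/3, c_1 = 1/9; R = 3.


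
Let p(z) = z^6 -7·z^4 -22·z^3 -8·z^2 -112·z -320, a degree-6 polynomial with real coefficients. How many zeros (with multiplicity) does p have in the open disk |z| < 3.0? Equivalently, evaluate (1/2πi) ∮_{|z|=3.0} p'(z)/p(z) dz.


The zeros of p are: (-2 + 2i), (-2 - 2i), (1 + 2i), (1 - 2i), 4, -2.
Their magnitudes are: 2.828, 2.828, 2.236, 2.236, 4, 2.
Zeros with |z| < R = 3.0: (-2 + 2i), (-2 - 2i), (1 + 2i), (1 - 2i), -2.
Count = 5.
By the argument principle, (1/2πi) ∮_{|z|=R} p'(z)/p(z) dz equals exactly this count.

Number of zeros inside |z| < 3.0: 5.


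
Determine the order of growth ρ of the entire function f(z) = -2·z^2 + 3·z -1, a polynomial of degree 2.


|f(z)| ≤ Σ|c_k|·r^k = O(r^2) as r → ∞. Polynomial growth is O(e^{r^ε}) for every ε > 0 (since r^2/e^{r^ε} → 0), so ρ ≤ ε for all ε > 0, i.e. ρ = 0. Every nonconstant polynomial has order 0.
Therefore ρ = 0.

Order ρ = 0.


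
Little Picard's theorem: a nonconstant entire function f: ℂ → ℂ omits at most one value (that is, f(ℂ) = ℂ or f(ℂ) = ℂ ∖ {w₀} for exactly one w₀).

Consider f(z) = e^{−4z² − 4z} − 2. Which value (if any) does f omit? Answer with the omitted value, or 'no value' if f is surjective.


Little Picard bounds the complement of f(ℂ) to at most one point.
The exponent g(z) = −4z² − 4z is a nonconstant polynomial, hence surjective onto ℂ. So e^{g(z)} takes every value in {e^w : w ∈ ℂ} = ℂ ∖ {0}. Adding -2 shifts the range to ℂ ∖ {-2}. f omits exactly -2.

Omitted value: -2.


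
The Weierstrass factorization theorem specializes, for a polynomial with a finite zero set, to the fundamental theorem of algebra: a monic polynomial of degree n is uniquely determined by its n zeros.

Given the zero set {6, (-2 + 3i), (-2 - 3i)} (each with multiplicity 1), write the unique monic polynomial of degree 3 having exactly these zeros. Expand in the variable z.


The polynomial is p(z) = ∏_{α ∈ S} (z − α), where S = {6, (-2 + 3i), (-2 - 3i)}.
Expanding the product yields: p(z) = z^3 -2·z^2 -11·z -78.
Note conjugate pairs combine to real quadratics: (z − (-2+3i))(z − (-2−3i)) = z² + 4z + 13.
The resulting polynomial has degree 3 and real coefficients as required.

p(z) = z^3 -2·z^2 -11·z -78.


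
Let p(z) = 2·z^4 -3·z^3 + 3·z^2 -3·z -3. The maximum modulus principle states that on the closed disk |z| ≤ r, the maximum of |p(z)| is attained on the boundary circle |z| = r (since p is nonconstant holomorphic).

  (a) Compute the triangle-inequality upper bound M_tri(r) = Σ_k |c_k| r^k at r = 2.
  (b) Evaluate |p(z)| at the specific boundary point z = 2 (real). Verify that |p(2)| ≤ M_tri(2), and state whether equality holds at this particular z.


Coefficients: c_0 = -3, c_1 = -3, c_2 = 3, c_3 = -3, c_4 = 2. Radius r = 2.
Part (a). Triangle bound: M_tri(r) = Σ_k |c_k| r^k
  = |-3|·2^0 + |-3|·2^1 + |3|·2^2 + |-3|·2^3 + |2|·2^4
  = 3 + 6 + 12 + 24 + 32 = 77.
This bounds M(r) := max_{|z|=r} |p(z)| from above; equality holds iff all terms c_k z^k can be made to align in phase at a single z on |z|=r.
Part (b). At z = 2 (real, on the circle |z| = r):
  p(2) = (-3)·2^0 + (-3)·2^1 + (3)·2^2 + (-3)·2^3 + (2)·2^4 = 11.
  |p(2)| = 11.
Check: |p(2)| = 11 ≤ 77 = M_tri(2). ✓ Equality does not hold at z = 2 (the coefficients have mixed signs, so the terms do not all align in phase there).

M_tri(2) = 77; |p(2)| = 11; equality at z=2: no.


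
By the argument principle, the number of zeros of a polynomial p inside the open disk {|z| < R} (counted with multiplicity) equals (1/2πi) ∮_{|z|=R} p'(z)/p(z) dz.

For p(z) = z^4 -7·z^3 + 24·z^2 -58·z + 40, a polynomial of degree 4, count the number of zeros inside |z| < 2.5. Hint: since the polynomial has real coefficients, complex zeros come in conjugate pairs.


The zeros of p are: (1 + 3i), (1 - 3i), 1, 4.
Their magnitudes are: 3.162, 3.162, 1, 4.
Zeros with |z| < R = 2.5: 1.
Count = 1.
By the argument principle, (1/2πi) ∮_{|z|=R} p'(z)/p(z) dz equals exactly this count.

Number of zeros inside |z| < 2.5: 1.


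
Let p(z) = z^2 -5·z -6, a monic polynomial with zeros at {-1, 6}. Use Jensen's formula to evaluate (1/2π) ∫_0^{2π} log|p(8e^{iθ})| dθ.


Zeros: -1, 6; r = 8.
Inside |z| < r: -1, 6. Outside (|z| ≥ r): ∅.
p(0) = -6, so log|p(0)| = log(6) = 1.7918.
Apply Jensen: I(r) = log|p(0)| + Σ_k log(r/|z_k|), summed over zeros inside |z| < r.
  log(r/|z_k|) for z_k = -1: log(8/1) = 2.0794
  log(r/|z_k|) for z_k = 6: log(8/6) = 0.2877
Sum over inside zeros: 2.3671.
I(r) = log|p(0)| + (inside sum) = 1.7918 + 2.3671 = 4.1589.
Closed form (all zeros inside, monic): I(r) = n·log(r) = 2·log(8) = 4.1589. ✓

I(r) ≈ 4.1589.


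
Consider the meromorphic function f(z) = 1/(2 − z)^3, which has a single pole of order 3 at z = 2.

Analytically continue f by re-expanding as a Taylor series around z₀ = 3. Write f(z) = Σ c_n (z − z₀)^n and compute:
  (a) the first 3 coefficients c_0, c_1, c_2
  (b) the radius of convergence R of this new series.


Let w = z − z₀, so z = z₀ + w.
Then 2 − z = 2 − (z₀ + w) = (2 − z₀) − w = -1 − w.
f(z) = 1/(-1 − w)^3 = (1/(-1)^3) · (1 − w/(-1))^{−3}.
By the binomial series (1−u)^{−3} = Σ_{n≥0} C(n+2, 2) u^n for |u|<1, with u = w/(-1):
  c_n = C(n+2, 2) / (-1)^(n+3).
  c_0 = 1/(-1)^3 = -1.
  c_1 = 3/(-1)^4 = 3.
  c_2 = 6/(-1)^5 = -6.
The series is valid for |w/d| < 1, i.e. |z − z₀| < |d|.
Radius of convergence: R = |2 − z₀| = |-1| = 1 (distance from z₀ to the singularity z = 2).

c_0 = -1, c_1 = 3, c_2 = -6; R = 1.


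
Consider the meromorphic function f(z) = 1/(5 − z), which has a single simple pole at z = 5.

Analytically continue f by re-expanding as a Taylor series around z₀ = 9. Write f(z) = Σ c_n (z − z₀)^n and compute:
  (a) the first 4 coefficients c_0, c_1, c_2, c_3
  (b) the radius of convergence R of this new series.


Let w = z − z₀, so z = z₀ + w.
Then 5 − z = 5 − (z₀ + w) = (5 − z₀) − w = -4 − w.
f(z) = 1/(-4 − w) = (1/(-4)) · 1/(1 − w/(-4)) = Σ_{n≥0} w^n / (-4)^(n+1).
So c_n = 1/(-4)^(n+1):
  c_0 = 1/(-4)^1 = -1/4.
  c_1 = 1/(-4)^2 = 1/16.
  c_2 = 1/(-4)^3 = -1/64.
  c_3 = 1/(-4)^4 = 1/256.
The series is valid for |w/d| < 1, i.e. |z − z₀| < |d|.
Radius of convergence: R = |5 − z₀| = |-4| = 4 (distance from z₀ to the singularity z = 5).

c_0 = -1/4, c_1 = 1/16, c_2 = -1/64, c_3 = 1/256; R = 4.


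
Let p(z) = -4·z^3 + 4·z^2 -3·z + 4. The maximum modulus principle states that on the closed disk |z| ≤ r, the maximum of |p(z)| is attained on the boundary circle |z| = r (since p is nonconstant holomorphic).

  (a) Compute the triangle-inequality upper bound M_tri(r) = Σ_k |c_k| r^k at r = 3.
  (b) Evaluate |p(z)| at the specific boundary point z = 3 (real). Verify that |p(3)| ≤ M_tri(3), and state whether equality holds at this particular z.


Coefficients: c_0 = 4, c_1 = -3, c_2 = 4, c_3 = -4. Radius r = 3.
Part (a). Triangle bound: M_tri(r) = Σ_k |c_k| r^k
  = |4|·3^0 + |-3|·3^1 + |4|·3^2 + |-4|·3^3
  = 4 + 9 + 36 + 108 = 157.
This bounds M(r) := max_{|z|=r} |p(z)| from above; equality holds iff all terms c_k z^k can be made to align in phase at a single z on |z|=r.
Part (b). At z = 3 (real, on the circle |z| = r):
  p(3) = (4)·3^0 + (-3)·3^1 + (4)·3^2 + (-4)·3^3 = -77.
  |p(3)| = 77.
Check: |p(3)| = 77 ≤ 157 = M_tri(3). ✓ Equality does not hold at z = 3 (the coefficients have mixed signs, so the terms do not all align in phase there).

M_tri(3) = 157; |p(3)| = 77; equality at z=3: no.


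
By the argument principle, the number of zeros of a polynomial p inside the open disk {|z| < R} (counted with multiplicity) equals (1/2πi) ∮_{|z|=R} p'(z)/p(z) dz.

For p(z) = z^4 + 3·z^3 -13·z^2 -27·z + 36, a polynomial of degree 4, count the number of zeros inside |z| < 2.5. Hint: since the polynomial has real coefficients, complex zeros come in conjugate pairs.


The zeros of p are: 3, -4, 1, -3.
Their magnitudes are: 3, 4, 1, 3.
Zeros with |z| < R = 2.5: 1.
Count = 1.
By the argument principle, (1/2πi) ∮_{|z|=R} p'(z)/p(z) dz equals exactly this count.

Number of zeros inside |z| < 2.5: 1.


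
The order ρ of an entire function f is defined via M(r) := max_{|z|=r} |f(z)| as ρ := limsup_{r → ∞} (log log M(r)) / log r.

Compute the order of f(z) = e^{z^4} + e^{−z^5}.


Each summand is entire of order 4 and 5 respectively (as in the single-exponential case). The order of a sum is at most the max of the orders, so ρ ≤ 5. For the lower bound: on |z|=r choose arg z so that -1z^5 is real positive; then |e^{-1z^5}| = e^{1r^5} while |e^{1z^4}| ≤ e^{1r^4} = o(e^{1r^5}). So |f| ≥ e^{1r^5}(1 − o(1)) and ρ ≥ 5. Hence ρ = max(4, 5) = 5.
Therefore ρ = 5.

Order ρ = 5.


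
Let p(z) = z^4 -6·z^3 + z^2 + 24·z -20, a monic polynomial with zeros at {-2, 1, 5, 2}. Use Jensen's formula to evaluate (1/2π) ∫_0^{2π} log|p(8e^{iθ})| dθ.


Zeros: -2, 1, 2, 5; r = 8.
Inside |z| < r: -2, 1, 2, 5. Outside (|z| ≥ r): ∅.
p(0) = -20, so log|p(0)| = log(20) = 2.9957.
Apply Jensen: I(r) = log|p(0)| + Σ_k log(r/|z_k|), summed over zeros inside |z| < r.
  log(r/|z_k|) for z_k = -2: log(8/2) = 1.3863
  log(r/|z_k|) for z_k = 1: log(8/1) = 2.0794
  log(r/|z_k|) for z_k = 5: log(8/5) = 0.4700
  log(r/|z_k|) for z_k = 2: log(8/2) = 1.3863
Sum over inside zeros: 5.3220.
I(r) = log|p(0)| + (inside sum) = 2.9957 + 5.3220 = 8.3178.
Closed form (all zeros inside, monic): I(r) = n·log(r) = 4·log(8) = 8.3178. ✓

I(r) ≈ 8.3178.


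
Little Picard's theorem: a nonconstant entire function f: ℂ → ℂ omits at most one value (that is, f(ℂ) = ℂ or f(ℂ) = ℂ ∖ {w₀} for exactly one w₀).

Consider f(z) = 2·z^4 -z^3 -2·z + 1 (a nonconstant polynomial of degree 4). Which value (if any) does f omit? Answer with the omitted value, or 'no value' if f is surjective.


Little Picard bounds the complement of f(ℂ) to at most one point.
For every w ∈ ℂ, the equation p(z) − w = 0 is a nonconstant polynomial in z and hence has at least one root by the fundamental theorem of algebra. So p is surjective onto ℂ, omitting no value.

Omitted value: no value.


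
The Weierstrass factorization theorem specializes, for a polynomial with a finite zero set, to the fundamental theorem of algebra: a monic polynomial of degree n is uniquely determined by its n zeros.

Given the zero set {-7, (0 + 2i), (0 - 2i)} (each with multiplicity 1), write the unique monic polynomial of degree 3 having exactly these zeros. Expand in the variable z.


The polynomial is p(z) = ∏_{α ∈ S} (z − α), where S = {-7, (0 + 2i), (0 - 2i)}.
Expanding the product yields: p(z) = z^3 + 7·z^2 + 4·z + 28.
Note conjugate pairs combine to real quadratics: (z − (0+2i))(z − (0−2i)) = z² + 4.
The resulting polynomial has degree 3 and real coefficients as required.

p(z) = z^3 + 7·z^2 + 4·z + 28.


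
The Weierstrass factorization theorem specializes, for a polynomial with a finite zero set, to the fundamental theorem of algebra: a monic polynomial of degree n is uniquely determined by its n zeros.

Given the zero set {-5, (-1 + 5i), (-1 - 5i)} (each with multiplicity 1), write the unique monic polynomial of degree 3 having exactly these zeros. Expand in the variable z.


The polynomial is p(z) = ∏_{α ∈ S} (z − α), where S = {-5, (-1 + 5i), (-1 - 5i)}.
Expanding the product yields: p(z) = z^3 + 7·z^2 + 36·z + 130.
Note conjugate pairs combine to real quadratics: (z − (-1+5i))(z − (-1−5i)) = z² + 2z + 26.
The resulting polynomial has degree 3 and real coefficients as required.

p(z) = z^3 + 7·z^2 + 36·z + 130.


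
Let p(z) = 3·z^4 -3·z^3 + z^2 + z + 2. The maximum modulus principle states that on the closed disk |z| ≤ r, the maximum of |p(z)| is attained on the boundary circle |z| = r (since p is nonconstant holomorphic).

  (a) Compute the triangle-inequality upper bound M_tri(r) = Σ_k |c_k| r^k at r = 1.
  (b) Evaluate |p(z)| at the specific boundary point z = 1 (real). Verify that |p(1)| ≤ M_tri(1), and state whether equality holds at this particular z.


Coefficients: c_0 = 2, c_1 = 1, c_2 = 1, c_3 = -3, c_4 = 3. Radius r = 1.
Part (a). Triangle bound: M_tri(r) = Σ_k |c_k| r^k
  = |2|·1^0 + |1|·1^1 + |1|·1^2 + |-3|·1^3 + |3|·1^4
  = 2 + 1 + 1 + 3 + 3 = 10.
This bounds M(r) := max_{|z|=r} |p(z)| from above; equality holds iff all terms c_k z^k can be made to align in phase at a single z on |z|=r.
Part (b). At z = 1 (real, on the circle |z| = r):
  p(1) = (2)·1^0 + (1)·1^1 + (1)·1^2 + (-3)·1^3 + (3)·1^4 = 4.
  |p(1)| = 4.
Check: |p(1)| = 4 ≤ 10 = M_tri(1). ✓ Equality does not hold at z = 1 (the coefficients have mixed signs, so the terms do not all align in phase there).

M_tri(1) = 10; |p(1)| = 4; equality at z=1: no.


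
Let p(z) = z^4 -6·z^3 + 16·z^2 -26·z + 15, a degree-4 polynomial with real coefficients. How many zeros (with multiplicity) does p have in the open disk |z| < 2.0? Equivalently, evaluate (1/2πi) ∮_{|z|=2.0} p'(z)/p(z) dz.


The zeros of p are: (1 + 2i), (1 - 2i), 1, 3.
Their magnitudes are: 2.236, 2.236, 1, 3.
Zeros with |z| < R = 2.0: 1.
Count = 1.
By the argument principle, (1/2πi) ∮_{|z|=R} p'(z)/p(z) dz equals exactly this count.

Number of zeros inside |z| < 2.0: 1.


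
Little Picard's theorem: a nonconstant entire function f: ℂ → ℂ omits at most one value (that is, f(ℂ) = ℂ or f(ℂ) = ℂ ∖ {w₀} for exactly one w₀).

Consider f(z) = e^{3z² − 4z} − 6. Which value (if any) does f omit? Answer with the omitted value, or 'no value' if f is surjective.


Little Picard bounds the complement of f(ℂ) to at most one point.
The exponent g(z) = 3z² − 4z is a nonconstant polynomial, hence surjective onto ℂ. So e^{g(z)} takes every value in {e^w : w ∈ ℂ} = ℂ ∖ {0}. Adding -6 shifts the range to ℂ ∖ {-6}. f omits exactly -6.

Omitted value: -6.


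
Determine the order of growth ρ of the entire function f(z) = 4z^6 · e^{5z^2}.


M(r) = max_{|z|=r} |4|·|z|^6·|e^{5z^2}| = 4·r^6 · e^{5r^2} (the factors attain their maxima compatibly on |z|=r). Then log M(r) = log 4 + 6·log r + 5r^2, dominated by the last term, so log log M(r) ~ 2·log r. The polynomial factor 4z^6 contributes only a log r term and does not affect the order. ρ = 2.
Therefore ρ = 2.

Order ρ = 2.


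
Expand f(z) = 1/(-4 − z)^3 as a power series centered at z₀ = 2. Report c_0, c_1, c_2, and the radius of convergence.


Let w = z − z₀, so z = z₀ + w.
Then -4 − z = -4 − (z₀ + w) = (-4 − z₀) − w = -6 − w.
f(z) = 1/(-6 − w)^3 = (1/(-6)^3) · (1 − w/(-6))^{−3}.
By the binomial series (1−u)^{−3} = Σ_{n≥0} C(n+2, 2) u^n for |u|<1, with u = w/(-6):
  c_n = C(n+2, 2) / (-6)^(n+3).
  c_0 = 1/(-6)^3 = -1/216.
  c_1 = 3/(-6)^4 = 1/432.
  c_2 = 6/(-6)^5 = -1/1296.
The series is valid for |w/d| < 1, i.e. |z − z₀| < |d|.
Radius of convergence: R = |-4 − z₀| = |-6| = 6 (distance from z₀ to the singularity z = -4).

c_0 = -1/216, c_1 = 1/432, c_2 = -1/1296; R = 6.


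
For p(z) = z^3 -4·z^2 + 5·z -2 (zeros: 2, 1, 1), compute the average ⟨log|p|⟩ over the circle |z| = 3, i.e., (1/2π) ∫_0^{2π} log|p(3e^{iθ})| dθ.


Zeros: 1, 1, 2; r = 3.
Inside |z| < r: 1, 1, 2. Outside (|z| ≥ r): ∅.
p(0) = -2, so log|p(0)| = log(2) = 0.6931.
Apply Jensen: I(r) = log|p(0)| + Σ_k log(r/|z_k|), summed over zeros inside |z| < r.
  log(r/|z_k|) for z_k = 2: log(3/2) = 0.4055
  log(r/|z_k|) for z_k = 1: log(3/1) = 1.0986
  log(r/|z_k|) for z_k = 1: log(3/1) = 1.0986
Sum over inside zeros: 2.6027.
I(r) = log|p(0)| + (inside sum) = 0.6931 + 2.6027 = 3.2958.
Closed form (all zeros inside, monic): I(r) = n·log(r) = 3·log(3) = 3.2958. ✓

I(r) ≈ 3.2958.


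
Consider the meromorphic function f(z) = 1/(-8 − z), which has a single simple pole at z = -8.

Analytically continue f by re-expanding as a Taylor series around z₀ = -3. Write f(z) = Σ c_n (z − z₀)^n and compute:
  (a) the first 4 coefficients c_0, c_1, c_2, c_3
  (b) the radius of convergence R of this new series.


Let w = z − z₀, so z = z₀ + w.
Then -8 − z = -8 − (z₀ + w) = (-8 − z₀) − w = -5 − w.
f(z) = 1/(-5 − w) = (1/(-5)) · 1/(1 − w/(-5)) = Σ_{n≥0} w^n / (-5)^(n+1).
So c_n = 1/(-5)^(n+1):
  c_0 = 1/(-5)^1 = -1/5.
  c_1 = 1/(-5)^2 = 1/25.
  c_2 = 1/(-5)^3 = -1/125.
  c_3 = 1/(-5)^4 = 1/625.
The series is valid for |w/d| < 1, i.e. |z − z₀| < |d|.
Radius of convergence: R = |-8 − z₀| = |-5| = 5 (distance from z₀ to the singularity z = -8).

c_0 = -1/5, c_1 = 1/25, c_2 = -1/125, c_3 = 1/625; R = 5.


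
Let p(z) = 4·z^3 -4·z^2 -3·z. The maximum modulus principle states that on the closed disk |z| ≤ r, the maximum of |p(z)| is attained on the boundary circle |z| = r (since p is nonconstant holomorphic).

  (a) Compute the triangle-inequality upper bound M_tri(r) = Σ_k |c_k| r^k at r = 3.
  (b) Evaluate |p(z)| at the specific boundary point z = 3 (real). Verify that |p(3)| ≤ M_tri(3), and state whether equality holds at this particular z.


Coefficients: c_0 = 0, c_1 = -3, c_2 = -4, c_3 = 4. Radius r = 3.
Part (a). Triangle bound: M_tri(r) = Σ_k |c_k| r^k
  = |0|·3^0 + |-3|·3^1 + |-4|·3^2 + |4|·3^3
  = 0 + 9 + 36 + 108 = 153.
This bounds M(r) := max_{|z|=r} |p(z)| from above; equality holds iff all terms c_k z^k can be made to align in phase at a single z on |z|=r.
Part (b). At z = 3 (real, on the circle |z| = r):
  p(3) = (0)·3^0 + (-3)·3^1 + (-4)·3^2 + (4)·3^3 = 63.
  |p(3)| = 63.
Check: |p(3)| = 63 ≤ 153 = M_tri(3). ✓ Equality does not hold at z = 3 (the coefficients have mixed signs, so the terms do not all align in phase there).

M_tri(3) = 153; |p(3)| = 63; equality at z=3: no.


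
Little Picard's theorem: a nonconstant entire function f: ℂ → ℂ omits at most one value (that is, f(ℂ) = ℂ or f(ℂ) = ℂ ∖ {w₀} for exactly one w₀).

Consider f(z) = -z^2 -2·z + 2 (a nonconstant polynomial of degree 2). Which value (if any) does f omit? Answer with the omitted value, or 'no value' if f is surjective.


Little Picard bounds the complement of f(ℂ) to at most one point.
For every w ∈ ℂ, the equation p(z) − w = 0 is a nonconstant polynomial in z and hence has at least one root by the fundamental theorem of algebra. So p is surjective onto ℂ, omitting no value.

Omitted value: no value.


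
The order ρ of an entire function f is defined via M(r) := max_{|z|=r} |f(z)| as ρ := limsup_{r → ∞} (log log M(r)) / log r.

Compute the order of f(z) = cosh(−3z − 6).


cosh(w) is a linear combination of e^{iw} and e^{−iw} (or e^w, e^{−w} in the hyperbolic case), so |cosh(w)| ≤ e^{|w|}. With w = −3z − 6, |w| ≤ 3|z| + 6 = 3r + 6 on |z| = r, giving M(r) ≤ e^{3r + 6}, so ρ ≤ 1. On a suitable ray (z = it for sin/cos; z = t for sinh/cosh, t real → ∞), |cosh(−3z − 6)| grows like e^{3|t|}/2, so ρ ≥ 1. Hence ρ = 1.
Therefore ρ = 1.

Order ρ = 1.


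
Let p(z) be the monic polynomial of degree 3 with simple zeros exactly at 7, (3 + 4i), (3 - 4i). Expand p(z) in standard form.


The polynomial is p(z) = ∏_{α ∈ S} (z − α), where S = {7, (3 + 4i), (3 - 4i)}.
Expanding the product yields: p(z) = z^3 -13·z^2 + 67·z -175.
Note conjugate pairs combine to real quadratics: (z − (3+4i))(z − (3−4i)) = z² − 6z + 25.
The resulting polynomial has degree 3 and real coefficients as required.

p(z) = z^3 -13·z^2 + 67·z -175.
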